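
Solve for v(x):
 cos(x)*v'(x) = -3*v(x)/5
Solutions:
 v(x) = C1*(sin(x) - 1)^(3/10)/(sin(x) + 1)^(3/10)


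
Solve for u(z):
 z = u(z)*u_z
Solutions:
 u(z) = -sqrt(C1 + z^2)
 u(z) = sqrt(C1 + z^2)


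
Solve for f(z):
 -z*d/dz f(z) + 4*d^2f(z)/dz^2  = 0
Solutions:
 f(z) = C1 + C2*erfi(sqrt(2)*z/4)


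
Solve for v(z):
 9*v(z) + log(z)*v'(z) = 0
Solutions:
 v(z) = C1*exp(-9*li(z))


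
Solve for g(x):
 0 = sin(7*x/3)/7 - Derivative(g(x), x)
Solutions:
 g(x) = C1 - 3*cos(7*x/3)/49


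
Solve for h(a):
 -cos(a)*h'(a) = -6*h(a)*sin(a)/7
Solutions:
 h(a) = C1/cos(a)^(6/7)


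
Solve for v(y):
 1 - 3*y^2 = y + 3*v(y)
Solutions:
 v(y) = -y^2 - y/3 + 1/3


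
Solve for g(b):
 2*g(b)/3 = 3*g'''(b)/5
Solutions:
 g(b) = C3*exp(30^(1/3)*b/3) + (C1*sin(10^(1/3)*3^(5/6)*b/6) + C2*cos(10^(1/3)*3^(5/6)*b/6))*exp(-30^(1/3)*b/6)


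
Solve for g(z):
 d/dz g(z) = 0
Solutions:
 g(z) = C1


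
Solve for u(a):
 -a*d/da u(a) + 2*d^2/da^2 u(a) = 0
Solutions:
 u(a) = C1 + C2*erfi(a/2)


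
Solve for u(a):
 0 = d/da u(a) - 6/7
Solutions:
 u(a) = C1 + 6*a/7


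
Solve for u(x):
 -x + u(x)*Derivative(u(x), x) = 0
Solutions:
 u(x) = -sqrt(C1 + x^2)
 u(x) = sqrt(C1 + x^2)


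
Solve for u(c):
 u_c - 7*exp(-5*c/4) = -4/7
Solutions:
 u(c) = C1 - 4*c/7 - 28*exp(-5*c/4)/5


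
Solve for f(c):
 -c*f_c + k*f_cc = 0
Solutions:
 f(c) = C1 + C2*erf(sqrt(2)*c*sqrt(-1/k)/2)/sqrt(-1/k)


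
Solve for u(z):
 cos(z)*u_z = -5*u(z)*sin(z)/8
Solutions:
 u(z) = C1*cos(z)^(5/8)


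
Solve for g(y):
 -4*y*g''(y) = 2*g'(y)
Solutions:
 g(y) = C1 + C2*sqrt(y)


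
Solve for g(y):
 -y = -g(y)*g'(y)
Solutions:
 g(y) = -sqrt(C1 + y^2)
 g(y) = sqrt(C1 + y^2)


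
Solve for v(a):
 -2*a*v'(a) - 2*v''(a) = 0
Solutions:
 v(a) = C1 + C2*erf(sqrt(2)*a/2)


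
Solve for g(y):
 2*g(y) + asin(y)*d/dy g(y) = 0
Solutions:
 g(y) = C1*exp(-2*Integral(1/asin(y), y))


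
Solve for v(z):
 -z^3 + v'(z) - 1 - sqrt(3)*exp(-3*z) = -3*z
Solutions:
 v(z) = C1 + z^4/4 - 3*z^2/2 + z - sqrt(3)*exp(-3*z)/3


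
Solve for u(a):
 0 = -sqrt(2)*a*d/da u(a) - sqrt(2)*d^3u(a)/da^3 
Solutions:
 u(a) = C1 + Integral(C2*airyai(-a) + C3*airybi(-a), a)


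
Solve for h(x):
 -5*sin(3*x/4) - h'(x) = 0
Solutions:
 h(x) = C1 + 20*cos(3*x/4)/3


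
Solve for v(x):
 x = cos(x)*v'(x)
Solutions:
 v(x) = C1 + Integral(x/cos(x), x)


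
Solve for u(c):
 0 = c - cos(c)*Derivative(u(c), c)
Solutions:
 u(c) = C1 + Integral(c/cos(c), c)


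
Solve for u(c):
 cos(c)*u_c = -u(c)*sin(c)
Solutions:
 u(c) = C1*cos(c)


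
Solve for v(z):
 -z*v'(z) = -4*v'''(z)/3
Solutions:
 v(z) = C1 + Integral(C2*airyai(6^(1/3)*z/2) + C3*airybi(6^(1/3)*z/2), z)


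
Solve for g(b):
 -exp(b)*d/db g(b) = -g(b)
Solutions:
 g(b) = C1*exp(-exp(-b))


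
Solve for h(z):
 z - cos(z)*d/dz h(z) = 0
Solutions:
 h(z) = C1 + Integral(z/cos(z), z)


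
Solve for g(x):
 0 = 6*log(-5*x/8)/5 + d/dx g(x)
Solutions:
 g(x) = C1 - 6*x*log(-x)/5 + 6*x*(-log(5) + 1 + 3*log(2))/5


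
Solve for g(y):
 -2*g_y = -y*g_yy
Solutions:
 g(y) = C1 + C2*y^3


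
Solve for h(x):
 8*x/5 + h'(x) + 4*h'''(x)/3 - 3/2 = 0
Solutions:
 h(x) = C1 + C2*sin(sqrt(3)*x/2) + C3*cos(sqrt(3)*x/2) - 4*x^2/5 + 3*x/2


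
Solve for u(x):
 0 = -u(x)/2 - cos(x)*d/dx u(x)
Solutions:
 u(x) = C1*(sin(x) - 1)^(1/4)/(sin(x) + 1)^(1/4)


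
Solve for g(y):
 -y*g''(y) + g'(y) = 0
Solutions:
 g(y) = C1 + C2*y^2


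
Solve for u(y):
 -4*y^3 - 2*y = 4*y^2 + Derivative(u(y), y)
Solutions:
 u(y) = C1 - y^4 - 4*y^3/3 - y^2


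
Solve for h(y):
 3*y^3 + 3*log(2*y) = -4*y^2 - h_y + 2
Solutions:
 h(y) = C1 - 3*y^4/4 - 4*y^3/3 - 3*y*log(y) - 3*y*log(2) + 5*y


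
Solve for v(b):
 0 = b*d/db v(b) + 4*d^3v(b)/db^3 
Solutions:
 v(b) = C1 + Integral(C2*airyai(-2^(1/3)*b/2) + C3*airybi(-2^(1/3)*b/2), b)


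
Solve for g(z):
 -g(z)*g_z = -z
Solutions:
 g(z) = -sqrt(C1 + z^2)
 g(z) = sqrt(C1 + z^2)


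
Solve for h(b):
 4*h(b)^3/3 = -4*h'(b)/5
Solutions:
 h(b) = -sqrt(6)*sqrt(-1/(C1 - 5*b))/2
 h(b) = sqrt(6)*sqrt(-1/(C1 - 5*b))/2


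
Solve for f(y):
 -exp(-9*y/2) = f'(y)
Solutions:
 f(y) = C1 + 2*exp(-9*y/2)/9


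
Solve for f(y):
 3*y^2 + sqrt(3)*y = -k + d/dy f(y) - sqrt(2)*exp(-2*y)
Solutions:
 f(y) = C1 + k*y + y^3 + sqrt(3)*y^2/2 - sqrt(2)*exp(-2*y)/2


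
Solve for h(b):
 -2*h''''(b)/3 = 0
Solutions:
 h(b) = C1 + C2*b + C3*b^2 + C4*b^3


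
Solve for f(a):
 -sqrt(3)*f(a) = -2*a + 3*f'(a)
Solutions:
 f(a) = C1*exp(-sqrt(3)*a/3) + 2*sqrt(3)*a/3 - 2


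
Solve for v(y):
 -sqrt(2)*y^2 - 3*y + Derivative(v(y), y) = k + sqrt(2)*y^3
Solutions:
 v(y) = C1 + k*y + sqrt(2)*y^4/4 + sqrt(2)*y^3/3 + 3*y^2/2


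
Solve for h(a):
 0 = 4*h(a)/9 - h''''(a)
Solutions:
 h(a) = C1*exp(-sqrt(6)*a/3) + C2*exp(sqrt(6)*a/3) + C3*sin(sqrt(6)*a/3) + C4*cos(sqrt(6)*a/3)


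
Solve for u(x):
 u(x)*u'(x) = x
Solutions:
 u(x) = -sqrt(C1 + x^2)
 u(x) = sqrt(C1 + x^2)


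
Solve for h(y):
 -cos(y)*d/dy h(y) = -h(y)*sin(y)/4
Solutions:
 h(y) = C1/cos(y)^(1/4)


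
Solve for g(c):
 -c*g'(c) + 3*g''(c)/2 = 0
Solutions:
 g(c) = C1 + C2*erfi(sqrt(3)*c/3)


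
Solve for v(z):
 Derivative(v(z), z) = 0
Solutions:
 v(z) = C1


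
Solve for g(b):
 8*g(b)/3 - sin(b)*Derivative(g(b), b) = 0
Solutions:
 g(b) = C1*(cos(b) - 1)^(4/3)/(cos(b) + 1)^(4/3)


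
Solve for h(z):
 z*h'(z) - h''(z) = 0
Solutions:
 h(z) = C1 + C2*erfi(sqrt(2)*z/2)


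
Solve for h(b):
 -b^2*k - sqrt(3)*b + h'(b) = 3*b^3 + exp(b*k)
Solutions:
 h(b) = C1 + 3*b^4/4 + b^3*k/3 + sqrt(3)*b^2/2 + exp(b*k)/k


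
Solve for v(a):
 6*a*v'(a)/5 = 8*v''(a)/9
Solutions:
 v(a) = C1 + C2*erfi(3*sqrt(30)*a/20)


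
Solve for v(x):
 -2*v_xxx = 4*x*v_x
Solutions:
 v(x) = C1 + Integral(C2*airyai(-2^(1/3)*x) + C3*airybi(-2^(1/3)*x), x)


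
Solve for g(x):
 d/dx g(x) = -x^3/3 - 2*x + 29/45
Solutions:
 g(x) = C1 - x^4/12 - x^2 + 29*x/45


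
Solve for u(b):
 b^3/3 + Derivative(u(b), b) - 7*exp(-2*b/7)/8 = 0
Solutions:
 u(b) = C1 - b^4/12 - 49*exp(-2*b/7)/16


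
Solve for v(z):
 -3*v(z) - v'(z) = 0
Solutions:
 v(z) = C1*exp(-3*z)


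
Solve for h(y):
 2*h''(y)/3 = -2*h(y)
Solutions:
 h(y) = C1*sin(sqrt(3)*y) + C2*cos(sqrt(3)*y)


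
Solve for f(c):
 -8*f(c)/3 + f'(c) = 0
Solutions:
 f(c) = C1*exp(8*c/3)


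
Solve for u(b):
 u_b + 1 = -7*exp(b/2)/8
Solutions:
 u(b) = C1 - b - 7*exp(b/2)/4


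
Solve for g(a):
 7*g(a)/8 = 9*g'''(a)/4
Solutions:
 g(a) = C3*exp(84^(1/3)*a/6) + (C1*sin(28^(1/3)*3^(5/6)*a/12) + C2*cos(28^(1/3)*3^(5/6)*a/12))*exp(-84^(1/3)*a/12)


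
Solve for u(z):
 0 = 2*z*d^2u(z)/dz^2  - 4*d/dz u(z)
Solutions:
 u(z) = C1 + C2*z^3


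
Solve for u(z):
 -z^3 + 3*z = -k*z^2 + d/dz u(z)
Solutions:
 u(z) = C1 + k*z^3/3 - z^4/4 + 3*z^2/2


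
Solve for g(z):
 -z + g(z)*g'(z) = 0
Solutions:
 g(z) = -sqrt(C1 + z^2)
 g(z) = sqrt(C1 + z^2)


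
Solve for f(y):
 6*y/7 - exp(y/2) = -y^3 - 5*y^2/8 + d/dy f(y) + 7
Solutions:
 f(y) = C1 + y^4/4 + 5*y^3/24 + 3*y^2/7 - 7*y - 2*exp(y/2)


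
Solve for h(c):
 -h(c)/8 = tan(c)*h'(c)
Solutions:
 h(c) = C1/sin(c)^(1/8)


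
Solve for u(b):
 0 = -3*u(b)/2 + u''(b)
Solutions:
 u(b) = C1*exp(-sqrt(6)*b/2) + C2*exp(sqrt(6)*b/2)


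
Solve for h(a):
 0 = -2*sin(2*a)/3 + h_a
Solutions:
 h(a) = C1 - cos(2*a)/3


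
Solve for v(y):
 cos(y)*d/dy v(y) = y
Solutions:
 v(y) = C1 + Integral(y/cos(y), y)


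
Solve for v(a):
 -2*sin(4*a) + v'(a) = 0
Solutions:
 v(a) = C1 - cos(4*a)/2


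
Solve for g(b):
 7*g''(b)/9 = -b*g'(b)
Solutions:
 g(b) = C1 + C2*erf(3*sqrt(14)*b/14)


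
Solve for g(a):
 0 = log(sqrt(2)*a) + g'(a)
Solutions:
 g(a) = C1 - a*log(a) - a*log(2)/2 + a


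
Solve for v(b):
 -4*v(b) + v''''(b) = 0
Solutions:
 v(b) = C1*exp(-sqrt(2)*b) + C2*exp(sqrt(2)*b) + C3*sin(sqrt(2)*b) + C4*cos(sqrt(2)*b)


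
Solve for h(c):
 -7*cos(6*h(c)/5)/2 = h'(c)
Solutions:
 7*c/2 - 5*log(sin(6*h(c)/5) - 1)/12 + 5*log(sin(6*h(c)/5) + 1)/12 = C1


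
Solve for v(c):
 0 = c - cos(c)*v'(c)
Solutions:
 v(c) = C1 + Integral(c/cos(c), c)


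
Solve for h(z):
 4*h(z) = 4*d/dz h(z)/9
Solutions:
 h(z) = C1*exp(9*z)


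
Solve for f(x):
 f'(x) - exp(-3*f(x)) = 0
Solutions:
 f(x) = log(C1 + 3*x)/3
 f(x) = log((-3^(1/3) - 3^(5/6)*I)*(C1 + x)^(1/3)/2)
 f(x) = log((-3^(1/3) + 3^(5/6)*I)*(C1 + x)^(1/3)/2)


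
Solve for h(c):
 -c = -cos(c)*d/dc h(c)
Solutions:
 h(c) = C1 + Integral(c/cos(c), c)


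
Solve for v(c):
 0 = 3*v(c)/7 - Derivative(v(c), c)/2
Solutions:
 v(c) = C1*exp(6*c/7)


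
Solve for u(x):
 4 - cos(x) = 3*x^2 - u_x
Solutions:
 u(x) = C1 + x^3 - 4*x + sin(x)


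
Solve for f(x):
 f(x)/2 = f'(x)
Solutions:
 f(x) = C1*exp(x/2)


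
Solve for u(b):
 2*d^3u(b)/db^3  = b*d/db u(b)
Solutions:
 u(b) = C1 + Integral(C2*airyai(2^(2/3)*b/2) + C3*airybi(2^(2/3)*b/2), b)


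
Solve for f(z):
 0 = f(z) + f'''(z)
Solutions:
 f(z) = C3*exp(-z) + (C1*sin(sqrt(3)*z/2) + C2*cos(sqrt(3)*z/2))*exp(z/2)


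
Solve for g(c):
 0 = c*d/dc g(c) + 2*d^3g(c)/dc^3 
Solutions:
 g(c) = C1 + Integral(C2*airyai(-2^(2/3)*c/2) + C3*airybi(-2^(2/3)*c/2), c)


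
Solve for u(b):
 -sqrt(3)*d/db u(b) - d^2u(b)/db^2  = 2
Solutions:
 u(b) = C1 + C2*exp(-sqrt(3)*b) - 2*sqrt(3)*b/3


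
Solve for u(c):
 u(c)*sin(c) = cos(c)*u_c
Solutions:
 u(c) = C1/cos(c)


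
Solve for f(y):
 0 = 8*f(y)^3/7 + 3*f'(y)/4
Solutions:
 f(y) = -sqrt(42)*sqrt(-1/(C1 - 32*y))/2
 f(y) = sqrt(42)*sqrt(-1/(C1 - 32*y))/2


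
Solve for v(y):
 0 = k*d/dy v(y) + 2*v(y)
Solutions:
 v(y) = C1*exp(-2*y/k)


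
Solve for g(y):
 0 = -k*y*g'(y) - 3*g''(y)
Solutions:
 g(y) = Piecewise((-sqrt(6)*sqrt(pi)*C1*erf(sqrt(6)*sqrt(k)*y/6)/(2*sqrt(k)) - C2, (k > 0) | (k < 0)), (-C1*y - C2, True))


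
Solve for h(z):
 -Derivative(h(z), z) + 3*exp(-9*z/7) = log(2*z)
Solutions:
 h(z) = C1 - z*log(z) + z*(1 - log(2)) - 7*exp(-9*z/7)/3


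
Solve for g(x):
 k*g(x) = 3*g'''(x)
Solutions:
 g(x) = C1*exp(3^(2/3)*k^(1/3)*x/3) + C2*exp(k^(1/3)*x*(-3^(2/3) + 3*3^(1/6)*I)/6) + C3*exp(-k^(1/3)*x*(3^(2/3) + 3*3^(1/6)*I)/6)


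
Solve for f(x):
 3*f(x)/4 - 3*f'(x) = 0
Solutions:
 f(x) = C1*exp(x/4)


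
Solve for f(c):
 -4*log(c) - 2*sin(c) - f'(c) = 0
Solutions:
 f(c) = C1 - 4*c*log(c) + 4*c + 2*cos(c)


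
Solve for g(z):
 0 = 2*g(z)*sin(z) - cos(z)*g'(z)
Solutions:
 g(z) = C1/cos(z)^2


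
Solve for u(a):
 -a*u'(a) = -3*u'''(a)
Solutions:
 u(a) = C1 + Integral(C2*airyai(3^(2/3)*a/3) + C3*airybi(3^(2/3)*a/3), a)


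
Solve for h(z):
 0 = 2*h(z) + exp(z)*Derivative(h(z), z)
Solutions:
 h(z) = C1*exp(2*exp(-z))


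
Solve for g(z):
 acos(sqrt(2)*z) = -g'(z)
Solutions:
 g(z) = C1 - z*acos(sqrt(2)*z) + sqrt(2)*sqrt(1 - 2*z^2)/2


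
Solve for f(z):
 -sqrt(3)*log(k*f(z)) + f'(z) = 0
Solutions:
 li(k*f(z))/k = C1 + sqrt(3)*z


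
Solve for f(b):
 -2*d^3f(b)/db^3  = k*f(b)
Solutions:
 f(b) = C1*exp(2^(2/3)*b*(-k)^(1/3)/2) + C2*exp(2^(2/3)*b*(-k)^(1/3)*(-1 + sqrt(3)*I)/4) + C3*exp(-2^(2/3)*b*(-k)^(1/3)*(1 + sqrt(3)*I)/4)


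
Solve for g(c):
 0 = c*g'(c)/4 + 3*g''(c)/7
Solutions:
 g(c) = C1 + C2*erf(sqrt(42)*c/12)


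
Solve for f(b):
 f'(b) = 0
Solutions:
 f(b) = C1


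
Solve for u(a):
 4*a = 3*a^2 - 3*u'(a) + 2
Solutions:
 u(a) = C1 + a^3/3 - 2*a^2/3 + 2*a/3


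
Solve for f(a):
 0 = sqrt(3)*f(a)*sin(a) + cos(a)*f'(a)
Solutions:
 f(a) = C1*cos(a)^(sqrt(3))


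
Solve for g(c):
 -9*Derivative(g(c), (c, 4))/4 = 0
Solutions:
 g(c) = C1 + C2*c + C3*c^2 + C4*c^3


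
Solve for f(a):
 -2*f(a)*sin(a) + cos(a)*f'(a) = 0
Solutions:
 f(a) = C1/cos(a)^2


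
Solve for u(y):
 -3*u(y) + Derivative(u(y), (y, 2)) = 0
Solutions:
 u(y) = C1*exp(-sqrt(3)*y) + C2*exp(sqrt(3)*y)


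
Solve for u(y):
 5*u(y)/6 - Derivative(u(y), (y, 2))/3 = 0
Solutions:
 u(y) = C1*exp(-sqrt(10)*y/2) + C2*exp(sqrt(10)*y/2)


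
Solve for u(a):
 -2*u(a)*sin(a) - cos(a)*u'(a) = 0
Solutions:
 u(a) = C1*cos(a)^2


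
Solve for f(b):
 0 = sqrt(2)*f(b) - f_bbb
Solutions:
 f(b) = C3*exp(2^(1/6)*b) + (C1*sin(2^(1/6)*sqrt(3)*b/2) + C2*cos(2^(1/6)*sqrt(3)*b/2))*exp(-2^(1/6)*b/2)


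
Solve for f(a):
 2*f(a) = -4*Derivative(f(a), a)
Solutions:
 f(a) = C1*exp(-a/2)


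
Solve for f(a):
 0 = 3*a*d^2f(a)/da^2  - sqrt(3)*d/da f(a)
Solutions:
 f(a) = C1 + C2*a^(sqrt(3)/3 + 1)


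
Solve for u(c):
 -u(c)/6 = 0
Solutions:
 u(c) = 0


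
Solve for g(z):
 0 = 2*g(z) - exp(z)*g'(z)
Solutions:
 g(z) = C1*exp(-2*exp(-z))


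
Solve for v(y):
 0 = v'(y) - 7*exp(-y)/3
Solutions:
 v(y) = C1 - 7*exp(-y)/3


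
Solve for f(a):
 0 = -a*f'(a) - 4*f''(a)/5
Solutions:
 f(a) = C1 + C2*erf(sqrt(10)*a/4)


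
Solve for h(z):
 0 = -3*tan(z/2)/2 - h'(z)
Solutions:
 h(z) = C1 + 3*log(cos(z/2))


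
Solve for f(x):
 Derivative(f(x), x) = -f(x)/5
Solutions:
 f(x) = C1*exp(-x/5)


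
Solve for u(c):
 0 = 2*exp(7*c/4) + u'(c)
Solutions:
 u(c) = C1 - 8*exp(7*c/4)/7


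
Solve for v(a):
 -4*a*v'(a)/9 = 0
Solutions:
 v(a) = C1


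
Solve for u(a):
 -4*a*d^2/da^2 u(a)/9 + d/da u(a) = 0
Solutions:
 u(a) = C1 + C2*a^(13/4)


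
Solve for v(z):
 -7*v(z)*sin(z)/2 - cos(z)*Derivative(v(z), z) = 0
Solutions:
 v(z) = C1*cos(z)^(7/2)


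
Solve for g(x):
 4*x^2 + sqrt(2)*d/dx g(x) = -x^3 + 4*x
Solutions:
 g(x) = C1 - sqrt(2)*x^4/8 - 2*sqrt(2)*x^3/3 + sqrt(2)*x^2


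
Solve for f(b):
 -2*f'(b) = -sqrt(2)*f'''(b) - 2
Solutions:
 f(b) = C1 + C2*exp(-2^(1/4)*b) + C3*exp(2^(1/4)*b) + b


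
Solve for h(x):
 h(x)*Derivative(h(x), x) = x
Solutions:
 h(x) = -sqrt(C1 + x^2)
 h(x) = sqrt(C1 + x^2)


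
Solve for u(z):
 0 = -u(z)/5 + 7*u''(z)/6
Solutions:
 u(z) = C1*exp(-sqrt(210)*z/35) + C2*exp(sqrt(210)*z/35)


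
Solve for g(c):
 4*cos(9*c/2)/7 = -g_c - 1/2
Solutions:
 g(c) = C1 - c/2 - 8*sin(9*c/2)/63


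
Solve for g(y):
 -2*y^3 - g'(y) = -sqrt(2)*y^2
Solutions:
 g(y) = C1 - y^4/2 + sqrt(2)*y^3/3


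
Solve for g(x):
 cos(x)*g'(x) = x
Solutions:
 g(x) = C1 + Integral(x/cos(x), x)


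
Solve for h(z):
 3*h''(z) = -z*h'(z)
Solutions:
 h(z) = C1 + C2*erf(sqrt(6)*z/6)


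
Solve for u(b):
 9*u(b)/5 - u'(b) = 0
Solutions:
 u(b) = C1*exp(9*b/5)


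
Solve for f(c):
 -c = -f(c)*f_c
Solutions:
 f(c) = -sqrt(C1 + c^2)
 f(c) = sqrt(C1 + c^2)


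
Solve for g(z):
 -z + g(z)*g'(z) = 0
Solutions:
 g(z) = -sqrt(C1 + z^2)
 g(z) = sqrt(C1 + z^2)


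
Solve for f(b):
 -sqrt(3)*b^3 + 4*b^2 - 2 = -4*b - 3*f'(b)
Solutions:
 f(b) = C1 + sqrt(3)*b^4/12 - 4*b^3/9 - 2*b^2/3 + 2*b/3


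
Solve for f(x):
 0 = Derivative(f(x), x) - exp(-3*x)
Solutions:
 f(x) = C1 - exp(-3*x)/3


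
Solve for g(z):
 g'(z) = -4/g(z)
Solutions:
 g(z) = -sqrt(C1 - 8*z)
 g(z) = sqrt(C1 - 8*z)


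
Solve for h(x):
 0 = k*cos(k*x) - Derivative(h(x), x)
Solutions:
 h(x) = C1 + sin(k*x)


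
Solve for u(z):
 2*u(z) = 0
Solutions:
 u(z) = 0


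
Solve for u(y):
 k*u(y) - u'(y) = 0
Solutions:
 u(y) = C1*exp(k*y)


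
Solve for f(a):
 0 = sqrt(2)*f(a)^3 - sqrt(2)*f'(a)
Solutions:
 f(a) = -sqrt(2)*sqrt(-1/(C1 + a))/2
 f(a) = sqrt(2)*sqrt(-1/(C1 + a))/2


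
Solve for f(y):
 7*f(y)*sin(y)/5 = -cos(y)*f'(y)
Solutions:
 f(y) = C1*cos(y)^(7/5)


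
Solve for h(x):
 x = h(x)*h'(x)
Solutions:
 h(x) = -sqrt(C1 + x^2)
 h(x) = sqrt(C1 + x^2)


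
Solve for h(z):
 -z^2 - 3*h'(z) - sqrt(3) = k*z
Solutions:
 h(z) = C1 - k*z^2/6 - z^3/9 - sqrt(3)*z/3


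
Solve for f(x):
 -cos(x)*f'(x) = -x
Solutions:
 f(x) = C1 + Integral(x/cos(x), x)


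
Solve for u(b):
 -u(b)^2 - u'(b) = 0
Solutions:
 u(b) = 1/(C1 + b)


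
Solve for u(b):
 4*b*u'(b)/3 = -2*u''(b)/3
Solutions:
 u(b) = C1 + C2*erf(b)


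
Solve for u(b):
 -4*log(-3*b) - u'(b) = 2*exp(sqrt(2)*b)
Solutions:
 u(b) = C1 - 4*b*log(-b) + 4*b*(1 - log(3)) - sqrt(2)*exp(sqrt(2)*b)


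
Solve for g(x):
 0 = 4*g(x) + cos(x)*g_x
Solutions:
 g(x) = C1*(sin(x)^2 - 2*sin(x) + 1)/(sin(x)^2 + 2*sin(x) + 1)


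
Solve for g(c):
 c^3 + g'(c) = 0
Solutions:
 g(c) = C1 - c^4/4


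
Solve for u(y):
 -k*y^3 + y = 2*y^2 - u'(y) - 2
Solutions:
 u(y) = C1 + k*y^4/4 + 2*y^3/3 - y^2/2 - 2*y


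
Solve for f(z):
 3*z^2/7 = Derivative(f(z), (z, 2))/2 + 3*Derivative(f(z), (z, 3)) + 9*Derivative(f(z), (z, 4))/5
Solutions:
 f(z) = C1 + C2*z + C3*exp(z*(-5 + sqrt(15))/6) + C4*exp(-z*(sqrt(15) + 5)/6) + z^4/14 - 12*z^3/7 + 972*z^2/35


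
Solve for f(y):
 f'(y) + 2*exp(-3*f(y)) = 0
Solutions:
 f(y) = log(C1 - 6*y)/3
 f(y) = log((-3^(1/3) - 3^(5/6)*I)*(C1 - 2*y)^(1/3)/2)
 f(y) = log((-3^(1/3) + 3^(5/6)*I)*(C1 - 2*y)^(1/3)/2)


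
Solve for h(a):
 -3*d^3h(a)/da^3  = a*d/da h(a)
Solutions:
 h(a) = C1 + Integral(C2*airyai(-3^(2/3)*a/3) + C3*airybi(-3^(2/3)*a/3), a)


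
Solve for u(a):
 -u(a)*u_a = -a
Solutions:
 u(a) = -sqrt(C1 + a^2)
 u(a) = sqrt(C1 + a^2)


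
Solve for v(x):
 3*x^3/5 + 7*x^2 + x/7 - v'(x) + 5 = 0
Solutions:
 v(x) = C1 + 3*x^4/20 + 7*x^3/3 + x^2/14 + 5*x


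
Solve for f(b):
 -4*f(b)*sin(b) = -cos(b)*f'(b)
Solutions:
 f(b) = C1/cos(b)^4


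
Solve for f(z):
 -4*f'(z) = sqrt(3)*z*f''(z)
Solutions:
 f(z) = C1 + C2*z^(1 - 4*sqrt(3)/3)


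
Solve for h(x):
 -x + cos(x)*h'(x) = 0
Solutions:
 h(x) = C1 + Integral(x/cos(x), x)


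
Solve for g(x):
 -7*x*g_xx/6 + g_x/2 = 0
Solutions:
 g(x) = C1 + C2*x^(10/7)


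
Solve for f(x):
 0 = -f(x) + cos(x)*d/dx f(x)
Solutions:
 f(x) = C1*sqrt(sin(x) + 1)/sqrt(sin(x) - 1)


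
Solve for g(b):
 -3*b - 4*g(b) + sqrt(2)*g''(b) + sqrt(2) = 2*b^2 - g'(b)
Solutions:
 g(b) = C1*exp(sqrt(2)*b*(-1 + sqrt(1 + 16*sqrt(2)))/4) + C2*exp(-sqrt(2)*b*(1 + sqrt(1 + 16*sqrt(2)))/4) - b^2/2 - b - 1/4


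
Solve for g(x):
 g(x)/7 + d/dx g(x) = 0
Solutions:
 g(x) = C1*exp(-x/7)


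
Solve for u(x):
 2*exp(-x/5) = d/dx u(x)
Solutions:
 u(x) = C1 - 10*exp(-x/5)


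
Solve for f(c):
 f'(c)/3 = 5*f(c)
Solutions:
 f(c) = C1*exp(15*c)


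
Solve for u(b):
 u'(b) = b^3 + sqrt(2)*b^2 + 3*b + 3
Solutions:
 u(b) = C1 + b^4/4 + sqrt(2)*b^3/3 + 3*b^2/2 + 3*b


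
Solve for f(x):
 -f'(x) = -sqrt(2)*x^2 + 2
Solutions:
 f(x) = C1 + sqrt(2)*x^3/3 - 2*x


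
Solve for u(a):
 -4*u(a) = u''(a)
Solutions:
 u(a) = C1*sin(2*a) + C2*cos(2*a)


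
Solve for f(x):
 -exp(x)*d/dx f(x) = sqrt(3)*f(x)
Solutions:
 f(x) = C1*exp(sqrt(3)*exp(-x))


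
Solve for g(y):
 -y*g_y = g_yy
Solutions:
 g(y) = C1 + C2*erf(sqrt(2)*y/2)


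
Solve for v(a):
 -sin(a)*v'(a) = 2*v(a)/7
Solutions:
 v(a) = C1*(cos(a) + 1)^(1/7)/(cos(a) - 1)^(1/7)


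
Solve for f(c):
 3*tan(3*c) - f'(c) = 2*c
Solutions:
 f(c) = C1 - c^2 - log(cos(3*c))


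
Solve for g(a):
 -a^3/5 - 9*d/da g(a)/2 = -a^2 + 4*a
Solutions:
 g(a) = C1 - a^4/90 + 2*a^3/27 - 4*a^2/9


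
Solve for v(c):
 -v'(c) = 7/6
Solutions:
 v(c) = C1 - 7*c/6


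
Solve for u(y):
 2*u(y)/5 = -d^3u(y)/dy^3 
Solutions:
 u(y) = C3*exp(-2^(1/3)*5^(2/3)*y/5) + (C1*sin(2^(1/3)*sqrt(3)*5^(2/3)*y/10) + C2*cos(2^(1/3)*sqrt(3)*5^(2/3)*y/10))*exp(2^(1/3)*5^(2/3)*y/10)


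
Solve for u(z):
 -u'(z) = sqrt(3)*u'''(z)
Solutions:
 u(z) = C1 + C2*sin(3^(3/4)*z/3) + C3*cos(3^(3/4)*z/3)


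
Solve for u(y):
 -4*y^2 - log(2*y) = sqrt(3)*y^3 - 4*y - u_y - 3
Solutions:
 u(y) = C1 + sqrt(3)*y^4/4 + 4*y^3/3 - 2*y^2 + y*log(y) - 4*y + y*log(2)


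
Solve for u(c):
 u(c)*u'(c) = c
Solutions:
 u(c) = -sqrt(C1 + c^2)
 u(c) = sqrt(C1 + c^2)


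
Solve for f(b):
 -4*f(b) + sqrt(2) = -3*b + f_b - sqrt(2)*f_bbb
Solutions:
 f(b) = C1*exp(-b*(sqrt(2)/(sqrt(2 - sqrt(2)/108) + sqrt(2))^(1/3) + 6*(sqrt(2 - sqrt(2)/108) + sqrt(2))^(1/3))/12)*sin(b*(-sqrt(6)/(sqrt(2 - sqrt(2)/108) + sqrt(2))^(1/3) + 6*sqrt(3)*(sqrt(2 - sqrt(2)/108) + sqrt(2))^(1/3))/12) + C2*exp(-b*(sqrt(2)/(sqrt(2 - sqrt(2)/108) + sqrt(2))^(1/3) + 6*(sqrt(2 - sqrt(2)/108) + sqrt(2))^(1/3))/12)*cos(b*(-sqrt(6)/(sqrt(2 - sqrt(2)/108) + sqrt(2))^(1/3) + 6*sqrt(3)*(sqrt(2 - sqrt(2)/108) + sqrt(2))^(1/3))/12) + C3*exp(b*(sqrt(2)/(6*(sqrt(2 - sqrt(2)/108) + sqrt(2))^(1/3)) + (sqrt(2 - sqrt(2)/108) + sqrt(2))^(1/3))) + 3*b/4 - 3/16 + sqrt(2)/4


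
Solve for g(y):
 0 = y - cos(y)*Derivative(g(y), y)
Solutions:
 g(y) = C1 + Integral(y/cos(y), y)


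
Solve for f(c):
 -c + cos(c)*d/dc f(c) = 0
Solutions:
 f(c) = C1 + Integral(c/cos(c), c)


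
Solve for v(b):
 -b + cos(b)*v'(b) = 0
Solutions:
 v(b) = C1 + Integral(b/cos(b), b)


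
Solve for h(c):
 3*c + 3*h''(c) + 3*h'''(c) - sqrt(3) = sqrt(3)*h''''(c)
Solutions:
 h(c) = C1 + C2*c + C3*exp(c*(sqrt(3) + sqrt(3 + 4*sqrt(3)))/2) + C4*exp(c*(-sqrt(3 + 4*sqrt(3)) + sqrt(3))/2) - c^3/6 + c^2*(sqrt(3) + 3)/6


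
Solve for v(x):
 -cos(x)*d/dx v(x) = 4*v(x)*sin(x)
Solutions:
 v(x) = C1*cos(x)^4


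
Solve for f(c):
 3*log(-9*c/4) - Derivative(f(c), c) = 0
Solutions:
 f(c) = C1 + 3*c*log(-c) + 3*c*(-2*log(2) - 1 + 2*log(3))


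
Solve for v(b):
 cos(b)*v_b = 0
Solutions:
 v(b) = C1


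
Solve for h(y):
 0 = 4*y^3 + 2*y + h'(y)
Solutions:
 h(y) = C1 - y^4 - y^2


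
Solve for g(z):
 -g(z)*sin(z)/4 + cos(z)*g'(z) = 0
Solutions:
 g(z) = C1/cos(z)^(1/4)


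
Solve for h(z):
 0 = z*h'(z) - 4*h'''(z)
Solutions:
 h(z) = C1 + Integral(C2*airyai(2^(1/3)*z/2) + C3*airybi(2^(1/3)*z/2), z)


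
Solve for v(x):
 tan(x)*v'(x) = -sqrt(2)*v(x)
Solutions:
 v(x) = C1/sin(x)^(sqrt(2))


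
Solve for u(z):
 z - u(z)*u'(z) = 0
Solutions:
 u(z) = -sqrt(C1 + z^2)
 u(z) = sqrt(C1 + z^2)


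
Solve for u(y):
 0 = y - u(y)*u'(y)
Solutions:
 u(y) = -sqrt(C1 + y^2)
 u(y) = sqrt(C1 + y^2)


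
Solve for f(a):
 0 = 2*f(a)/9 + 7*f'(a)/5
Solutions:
 f(a) = C1*exp(-10*a/63)


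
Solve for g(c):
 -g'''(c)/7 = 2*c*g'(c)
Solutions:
 g(c) = C1 + Integral(C2*airyai(-14^(1/3)*c) + C3*airybi(-14^(1/3)*c), c)


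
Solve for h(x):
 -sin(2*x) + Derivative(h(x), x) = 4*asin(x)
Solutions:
 h(x) = C1 + 4*x*asin(x) + 4*sqrt(1 - x^2) - cos(2*x)/2


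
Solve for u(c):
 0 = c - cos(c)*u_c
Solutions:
 u(c) = C1 + Integral(c/cos(c), c)


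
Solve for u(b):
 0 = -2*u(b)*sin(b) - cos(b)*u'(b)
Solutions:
 u(b) = C1*cos(b)^2


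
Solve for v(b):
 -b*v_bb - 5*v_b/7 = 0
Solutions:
 v(b) = C1 + C2*b^(2/7)


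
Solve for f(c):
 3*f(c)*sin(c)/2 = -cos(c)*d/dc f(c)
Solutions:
 f(c) = C1*cos(c)^(3/2)


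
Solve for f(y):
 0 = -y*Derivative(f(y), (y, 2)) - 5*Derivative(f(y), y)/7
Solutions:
 f(y) = C1 + C2*y^(2/7)


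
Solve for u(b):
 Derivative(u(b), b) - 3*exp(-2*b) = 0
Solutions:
 u(b) = C1 - 3*exp(-2*b)/2


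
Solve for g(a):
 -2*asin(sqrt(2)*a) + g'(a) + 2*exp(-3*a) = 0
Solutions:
 g(a) = C1 + 2*a*asin(sqrt(2)*a) + sqrt(2)*sqrt(1 - 2*a^2) + 2*exp(-3*a)/3


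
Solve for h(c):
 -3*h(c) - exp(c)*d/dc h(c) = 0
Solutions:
 h(c) = C1*exp(3*exp(-c))


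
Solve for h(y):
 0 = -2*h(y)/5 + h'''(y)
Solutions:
 h(y) = C3*exp(2^(1/3)*5^(2/3)*y/5) + (C1*sin(2^(1/3)*sqrt(3)*5^(2/3)*y/10) + C2*cos(2^(1/3)*sqrt(3)*5^(2/3)*y/10))*exp(-2^(1/3)*5^(2/3)*y/10)


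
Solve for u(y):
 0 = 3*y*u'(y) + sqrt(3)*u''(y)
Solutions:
 u(y) = C1 + C2*erf(sqrt(2)*3^(1/4)*y/2)


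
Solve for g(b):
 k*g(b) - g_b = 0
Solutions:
 g(b) = C1*exp(b*k)


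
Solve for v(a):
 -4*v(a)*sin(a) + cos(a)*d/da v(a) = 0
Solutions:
 v(a) = C1/cos(a)^4


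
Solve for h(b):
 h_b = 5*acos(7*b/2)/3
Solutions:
 h(b) = C1 + 5*b*acos(7*b/2)/3 - 5*sqrt(4 - 49*b^2)/21


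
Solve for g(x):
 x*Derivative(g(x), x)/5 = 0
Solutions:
 g(x) = C1


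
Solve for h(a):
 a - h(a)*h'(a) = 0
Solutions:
 h(a) = -sqrt(C1 + a^2)
 h(a) = sqrt(C1 + a^2)


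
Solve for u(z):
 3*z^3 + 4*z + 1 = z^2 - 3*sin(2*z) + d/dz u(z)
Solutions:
 u(z) = C1 + 3*z^4/4 - z^3/3 + 2*z^2 + z - 3*cos(2*z)/2


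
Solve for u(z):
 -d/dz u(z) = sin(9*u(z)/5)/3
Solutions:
 z/3 + 5*log(cos(9*u(z)/5) - 1)/18 - 5*log(cos(9*u(z)/5) + 1)/18 = C1


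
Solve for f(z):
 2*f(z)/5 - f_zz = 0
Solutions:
 f(z) = C1*exp(-sqrt(10)*z/5) + C2*exp(sqrt(10)*z/5)


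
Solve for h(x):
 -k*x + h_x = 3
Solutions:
 h(x) = C1 + k*x^2/2 + 3*x


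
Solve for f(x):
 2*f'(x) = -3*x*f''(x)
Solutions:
 f(x) = C1 + C2*x^(1/3)


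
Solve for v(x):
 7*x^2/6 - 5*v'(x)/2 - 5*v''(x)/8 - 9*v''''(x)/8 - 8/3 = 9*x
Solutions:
 v(x) = C1 + C2*exp(-5^(1/3)*x*(-3*(6 + sqrt(2931)/9)^(1/3) + 5^(1/3)/(6 + sqrt(2931)/9)^(1/3))/18)*sin(sqrt(3)*x*(5/(30 + 5*sqrt(2931)/9)^(1/3) + 3*(30 + 5*sqrt(2931)/9)^(1/3))/18) + C3*exp(-5^(1/3)*x*(-3*(6 + sqrt(2931)/9)^(1/3) + 5^(1/3)/(6 + sqrt(2931)/9)^(1/3))/18)*cos(sqrt(3)*x*(5/(30 + 5*sqrt(2931)/9)^(1/3) + 3*(30 + 5*sqrt(2931)/9)^(1/3))/18) + C4*exp(5^(1/3)*x*(-3*(6 + sqrt(2931)/9)^(1/3) + 5^(1/3)/(6 + sqrt(2931)/9)^(1/3))/9) + 7*x^3/45 - 23*x^2/12 - 13*x/120


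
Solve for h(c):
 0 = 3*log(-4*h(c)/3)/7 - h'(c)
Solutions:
 -7*Integral(1/(log(-_y) - log(3) + 2*log(2)), (_y, h(c)))/3 = C1 - c


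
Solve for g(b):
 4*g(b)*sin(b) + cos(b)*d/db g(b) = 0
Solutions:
 g(b) = C1*cos(b)^4


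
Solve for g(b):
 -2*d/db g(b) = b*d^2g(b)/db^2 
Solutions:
 g(b) = C1 + C2/b


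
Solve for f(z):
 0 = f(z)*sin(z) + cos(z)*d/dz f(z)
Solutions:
 f(z) = C1*cos(z)


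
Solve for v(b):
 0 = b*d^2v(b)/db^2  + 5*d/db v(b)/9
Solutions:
 v(b) = C1 + C2*b^(4/9)


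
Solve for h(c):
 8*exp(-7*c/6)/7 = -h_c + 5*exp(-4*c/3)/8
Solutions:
 h(c) = C1 - 15*exp(-4*c/3)/32 + 48*exp(-7*c/6)/49


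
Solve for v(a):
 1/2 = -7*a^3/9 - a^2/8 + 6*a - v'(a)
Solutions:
 v(a) = C1 - 7*a^4/36 - a^3/24 + 3*a^2 - a/2


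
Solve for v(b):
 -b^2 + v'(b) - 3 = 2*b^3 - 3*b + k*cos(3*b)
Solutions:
 v(b) = C1 + b^4/2 + b^3/3 - 3*b^2/2 + 3*b + k*sin(3*b)/3


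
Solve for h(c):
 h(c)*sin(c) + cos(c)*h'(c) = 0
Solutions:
 h(c) = C1*cos(c)


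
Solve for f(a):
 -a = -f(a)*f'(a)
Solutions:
 f(a) = -sqrt(C1 + a^2)
 f(a) = sqrt(C1 + a^2)


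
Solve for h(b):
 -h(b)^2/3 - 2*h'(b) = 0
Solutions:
 h(b) = 6/(C1 + b)


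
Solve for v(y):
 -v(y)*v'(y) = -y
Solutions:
 v(y) = -sqrt(C1 + y^2)
 v(y) = sqrt(C1 + y^2)


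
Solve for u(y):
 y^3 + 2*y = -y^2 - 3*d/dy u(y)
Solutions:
 u(y) = C1 - y^4/12 - y^3/9 - y^2/3


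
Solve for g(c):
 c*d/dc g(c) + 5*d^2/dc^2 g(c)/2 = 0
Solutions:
 g(c) = C1 + C2*erf(sqrt(5)*c/5)


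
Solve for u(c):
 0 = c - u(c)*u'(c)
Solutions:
 u(c) = -sqrt(C1 + c^2)
 u(c) = sqrt(C1 + c^2)


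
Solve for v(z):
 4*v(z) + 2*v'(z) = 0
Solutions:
 v(z) = C1*exp(-2*z)


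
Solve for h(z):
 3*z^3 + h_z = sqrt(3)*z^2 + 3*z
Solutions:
 h(z) = C1 - 3*z^4/4 + sqrt(3)*z^3/3 + 3*z^2/2


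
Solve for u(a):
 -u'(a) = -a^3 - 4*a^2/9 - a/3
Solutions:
 u(a) = C1 + a^4/4 + 4*a^3/27 + a^2/6


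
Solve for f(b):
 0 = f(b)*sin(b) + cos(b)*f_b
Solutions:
 f(b) = C1*cos(b)


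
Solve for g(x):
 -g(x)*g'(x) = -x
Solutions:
 g(x) = -sqrt(C1 + x^2)
 g(x) = sqrt(C1 + x^2)


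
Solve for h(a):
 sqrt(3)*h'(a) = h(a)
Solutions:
 h(a) = C1*exp(sqrt(3)*a/3)


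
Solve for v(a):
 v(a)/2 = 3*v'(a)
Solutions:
 v(a) = C1*exp(a/6)


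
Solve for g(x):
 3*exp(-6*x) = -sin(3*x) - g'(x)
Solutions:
 g(x) = C1 + cos(3*x)/3 + exp(-6*x)/2


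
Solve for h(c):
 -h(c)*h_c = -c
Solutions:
 h(c) = -sqrt(C1 + c^2)
 h(c) = sqrt(C1 + c^2)


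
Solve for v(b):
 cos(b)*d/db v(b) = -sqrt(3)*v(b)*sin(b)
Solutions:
 v(b) = C1*cos(b)^(sqrt(3))


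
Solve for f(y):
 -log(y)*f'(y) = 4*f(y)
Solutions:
 f(y) = C1*exp(-4*li(y))


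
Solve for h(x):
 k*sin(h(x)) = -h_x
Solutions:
 h(x) = -acos((-C1 - exp(2*k*x))/(C1 - exp(2*k*x))) + 2*pi
 h(x) = acos((-C1 - exp(2*k*x))/(C1 - exp(2*k*x)))


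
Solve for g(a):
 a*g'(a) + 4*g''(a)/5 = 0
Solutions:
 g(a) = C1 + C2*erf(sqrt(10)*a/4)


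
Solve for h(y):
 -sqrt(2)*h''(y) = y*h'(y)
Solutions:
 h(y) = C1 + C2*erf(2^(1/4)*y/2)


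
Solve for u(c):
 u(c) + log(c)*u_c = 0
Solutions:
 u(c) = C1*exp(-li(c))


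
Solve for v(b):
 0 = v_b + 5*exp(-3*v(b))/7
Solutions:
 v(b) = log(C1 - 15*b/7)/3
 v(b) = log((-1 - sqrt(3)*I)*(C1 - 15*b/7)^(1/3)/2)
 v(b) = log((-1 + sqrt(3)*I)*(C1 - 15*b/7)^(1/3)/2)


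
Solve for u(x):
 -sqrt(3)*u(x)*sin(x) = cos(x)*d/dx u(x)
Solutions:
 u(x) = C1*cos(x)^(sqrt(3))


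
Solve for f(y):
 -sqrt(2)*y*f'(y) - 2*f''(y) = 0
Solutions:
 f(y) = C1 + C2*erf(2^(1/4)*y/2)


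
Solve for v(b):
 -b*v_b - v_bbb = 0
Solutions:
 v(b) = C1 + Integral(C2*airyai(-b) + C3*airybi(-b), b)


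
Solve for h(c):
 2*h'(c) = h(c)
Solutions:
 h(c) = C1*exp(c/2)


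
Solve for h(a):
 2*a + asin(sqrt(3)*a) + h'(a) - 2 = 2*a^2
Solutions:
 h(a) = C1 + 2*a^3/3 - a^2 - a*asin(sqrt(3)*a) + 2*a - sqrt(3)*sqrt(1 - 3*a^2)/3


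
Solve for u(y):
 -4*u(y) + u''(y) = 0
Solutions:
 u(y) = C1*exp(-2*y) + C2*exp(2*y)


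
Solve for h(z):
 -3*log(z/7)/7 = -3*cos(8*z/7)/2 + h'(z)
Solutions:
 h(z) = C1 - 3*z*log(z)/7 + 3*z/7 + 3*z*log(7)/7 + 21*sin(8*z/7)/16


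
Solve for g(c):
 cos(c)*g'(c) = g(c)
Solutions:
 g(c) = C1*sqrt(sin(c) + 1)/sqrt(sin(c) - 1)


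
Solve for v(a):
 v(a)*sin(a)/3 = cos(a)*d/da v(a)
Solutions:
 v(a) = C1/cos(a)^(1/3)


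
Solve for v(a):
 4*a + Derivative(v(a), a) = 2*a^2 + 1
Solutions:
 v(a) = C1 + 2*a^3/3 - 2*a^2 + a


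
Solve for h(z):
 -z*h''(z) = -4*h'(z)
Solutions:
 h(z) = C1 + C2*z^5


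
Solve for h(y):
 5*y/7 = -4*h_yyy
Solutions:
 h(y) = C1 + C2*y + C3*y^2 - 5*y^4/672


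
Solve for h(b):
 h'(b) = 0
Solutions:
 h(b) = C1


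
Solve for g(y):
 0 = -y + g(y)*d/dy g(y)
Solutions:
 g(y) = -sqrt(C1 + y^2)
 g(y) = sqrt(C1 + y^2)


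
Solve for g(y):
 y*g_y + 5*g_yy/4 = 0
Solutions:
 g(y) = C1 + C2*erf(sqrt(10)*y/5)


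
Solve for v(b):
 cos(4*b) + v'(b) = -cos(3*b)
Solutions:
 v(b) = C1 - sin(3*b)/3 - sin(4*b)/4


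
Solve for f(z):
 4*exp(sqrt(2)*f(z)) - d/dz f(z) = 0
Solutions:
 f(z) = sqrt(2)*(2*log(-1/(C1 + 4*z)) - log(2))/4


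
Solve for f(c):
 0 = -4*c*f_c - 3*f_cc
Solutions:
 f(c) = C1 + C2*erf(sqrt(6)*c/3)


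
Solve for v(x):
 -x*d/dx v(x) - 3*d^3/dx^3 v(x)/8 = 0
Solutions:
 v(x) = C1 + Integral(C2*airyai(-2*3^(2/3)*x/3) + C3*airybi(-2*3^(2/3)*x/3), x)


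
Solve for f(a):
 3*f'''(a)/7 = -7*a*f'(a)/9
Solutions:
 f(a) = C1 + Integral(C2*airyai(-7^(2/3)*a/3) + C3*airybi(-7^(2/3)*a/3), a)


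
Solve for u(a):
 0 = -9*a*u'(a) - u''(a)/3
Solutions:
 u(a) = C1 + C2*erf(3*sqrt(6)*a/2)


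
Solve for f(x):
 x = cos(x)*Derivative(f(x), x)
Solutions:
 f(x) = C1 + Integral(x/cos(x), x)


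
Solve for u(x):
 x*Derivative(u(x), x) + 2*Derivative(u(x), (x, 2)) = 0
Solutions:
 u(x) = C1 + C2*erf(x/2)


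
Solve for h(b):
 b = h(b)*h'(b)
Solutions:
 h(b) = -sqrt(C1 + b^2)
 h(b) = sqrt(C1 + b^2)


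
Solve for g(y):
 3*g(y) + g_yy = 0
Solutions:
 g(y) = C1*sin(sqrt(3)*y) + C2*cos(sqrt(3)*y)


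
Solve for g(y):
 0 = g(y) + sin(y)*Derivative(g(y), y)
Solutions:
 g(y) = C1*sqrt(cos(y) + 1)/sqrt(cos(y) - 1)


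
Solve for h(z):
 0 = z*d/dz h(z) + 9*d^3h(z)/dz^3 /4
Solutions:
 h(z) = C1 + Integral(C2*airyai(-2^(2/3)*3^(1/3)*z/3) + C3*airybi(-2^(2/3)*3^(1/3)*z/3), z)


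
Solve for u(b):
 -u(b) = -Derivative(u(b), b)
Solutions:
 u(b) = C1*exp(b)


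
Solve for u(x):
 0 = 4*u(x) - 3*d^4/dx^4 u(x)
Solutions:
 u(x) = C1*exp(-sqrt(2)*3^(3/4)*x/3) + C2*exp(sqrt(2)*3^(3/4)*x/3) + C3*sin(sqrt(2)*3^(3/4)*x/3) + C4*cos(sqrt(2)*3^(3/4)*x/3)


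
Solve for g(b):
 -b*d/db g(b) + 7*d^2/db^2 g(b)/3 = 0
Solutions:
 g(b) = C1 + C2*erfi(sqrt(42)*b/14)


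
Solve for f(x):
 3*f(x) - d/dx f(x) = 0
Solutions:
 f(x) = C1*exp(3*x)


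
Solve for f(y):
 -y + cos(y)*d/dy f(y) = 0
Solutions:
 f(y) = C1 + Integral(y/cos(y), y)


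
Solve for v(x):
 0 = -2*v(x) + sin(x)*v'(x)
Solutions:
 v(x) = C1*(cos(x) - 1)/(cos(x) + 1)


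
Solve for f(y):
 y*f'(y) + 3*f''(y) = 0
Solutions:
 f(y) = C1 + C2*erf(sqrt(6)*y/6)


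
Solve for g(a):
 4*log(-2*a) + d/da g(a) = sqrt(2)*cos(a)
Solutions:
 g(a) = C1 - 4*a*log(-a) - 4*a*log(2) + 4*a + sqrt(2)*sin(a)


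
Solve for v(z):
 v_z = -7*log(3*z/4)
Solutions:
 v(z) = C1 - 7*z*log(z) + z*log(16384/2187) + 7*z


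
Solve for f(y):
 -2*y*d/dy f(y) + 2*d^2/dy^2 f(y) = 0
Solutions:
 f(y) = C1 + C2*erfi(sqrt(2)*y/2)


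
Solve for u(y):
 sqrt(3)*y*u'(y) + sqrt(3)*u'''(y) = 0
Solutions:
 u(y) = C1 + Integral(C2*airyai(-y) + C3*airybi(-y), y)


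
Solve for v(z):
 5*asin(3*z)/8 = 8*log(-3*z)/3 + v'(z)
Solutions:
 v(z) = C1 - 8*z*log(-z)/3 + 5*z*asin(3*z)/8 - 8*z*log(3)/3 + 8*z/3 + 5*sqrt(1 - 9*z^2)/24


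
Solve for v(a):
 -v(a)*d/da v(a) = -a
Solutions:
 v(a) = -sqrt(C1 + a^2)
 v(a) = sqrt(C1 + a^2)


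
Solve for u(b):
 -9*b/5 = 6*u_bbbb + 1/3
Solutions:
 u(b) = C1 + C2*b + C3*b^2 + C4*b^3 - b^5/400 - b^4/432


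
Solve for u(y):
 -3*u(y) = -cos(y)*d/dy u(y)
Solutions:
 u(y) = C1*(sin(y) + 1)^(3/2)/(sin(y) - 1)^(3/2)


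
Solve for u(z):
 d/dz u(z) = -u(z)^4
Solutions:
 u(z) = (-3^(2/3) - 3*3^(1/6)*I)*(1/(C1 + z))^(1/3)/6
 u(z) = (-3^(2/3) + 3*3^(1/6)*I)*(1/(C1 + z))^(1/3)/6
 u(z) = (1/(C1 + 3*z))^(1/3)


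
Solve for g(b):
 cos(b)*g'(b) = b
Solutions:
 g(b) = C1 + Integral(b/cos(b), b)


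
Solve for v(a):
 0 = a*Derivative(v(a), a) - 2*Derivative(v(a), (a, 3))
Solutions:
 v(a) = C1 + Integral(C2*airyai(2^(2/3)*a/2) + C3*airybi(2^(2/3)*a/2), a)


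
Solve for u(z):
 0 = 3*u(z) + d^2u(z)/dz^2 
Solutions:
 u(z) = C1*sin(sqrt(3)*z) + C2*cos(sqrt(3)*z)


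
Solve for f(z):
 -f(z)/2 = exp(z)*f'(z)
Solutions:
 f(z) = C1*exp(exp(-z)/2)


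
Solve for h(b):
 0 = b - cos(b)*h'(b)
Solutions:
 h(b) = C1 + Integral(b/cos(b), b)


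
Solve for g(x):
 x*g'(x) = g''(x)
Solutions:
 g(x) = C1 + C2*erfi(sqrt(2)*x/2)


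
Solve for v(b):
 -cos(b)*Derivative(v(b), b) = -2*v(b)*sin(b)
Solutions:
 v(b) = C1/cos(b)^2


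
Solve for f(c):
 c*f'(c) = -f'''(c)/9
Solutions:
 f(c) = C1 + Integral(C2*airyai(-3^(2/3)*c) + C3*airybi(-3^(2/3)*c), c)


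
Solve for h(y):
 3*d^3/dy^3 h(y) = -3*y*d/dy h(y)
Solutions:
 h(y) = C1 + Integral(C2*airyai(-y) + C3*airybi(-y), y)


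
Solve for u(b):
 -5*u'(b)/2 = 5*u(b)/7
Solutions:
 u(b) = C1*exp(-2*b/7)


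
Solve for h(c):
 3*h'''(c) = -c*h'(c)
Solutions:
 h(c) = C1 + Integral(C2*airyai(-3^(2/3)*c/3) + C3*airybi(-3^(2/3)*c/3), c)


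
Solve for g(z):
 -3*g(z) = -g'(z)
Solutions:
 g(z) = C1*exp(3*z)


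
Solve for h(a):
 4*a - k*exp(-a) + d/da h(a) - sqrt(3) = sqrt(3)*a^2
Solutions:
 h(a) = C1 + sqrt(3)*a^3/3 - 2*a^2 + sqrt(3)*a - k*exp(-a)


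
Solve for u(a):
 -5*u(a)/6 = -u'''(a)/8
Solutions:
 u(a) = C3*exp(20^(1/3)*3^(2/3)*a/3) + (C1*sin(20^(1/3)*3^(1/6)*a/2) + C2*cos(20^(1/3)*3^(1/6)*a/2))*exp(-20^(1/3)*3^(2/3)*a/6)


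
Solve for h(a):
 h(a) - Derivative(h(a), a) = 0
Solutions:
 h(a) = C1*exp(a)


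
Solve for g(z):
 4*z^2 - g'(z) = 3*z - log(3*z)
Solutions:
 g(z) = C1 + 4*z^3/3 - 3*z^2/2 + z*log(z) - z + z*log(3)


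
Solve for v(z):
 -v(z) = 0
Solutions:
 v(z) = 0


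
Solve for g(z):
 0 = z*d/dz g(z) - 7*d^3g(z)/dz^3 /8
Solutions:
 g(z) = C1 + Integral(C2*airyai(2*7^(2/3)*z/7) + C3*airybi(2*7^(2/3)*z/7), z)


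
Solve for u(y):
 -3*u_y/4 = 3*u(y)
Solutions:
 u(y) = C1*exp(-4*y)


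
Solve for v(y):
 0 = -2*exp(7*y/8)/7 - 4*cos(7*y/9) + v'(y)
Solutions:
 v(y) = C1 + 16*exp(7*y/8)/49 + 36*sin(7*y/9)/7


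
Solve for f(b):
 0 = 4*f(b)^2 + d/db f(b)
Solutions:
 f(b) = 1/(C1 + 4*b)


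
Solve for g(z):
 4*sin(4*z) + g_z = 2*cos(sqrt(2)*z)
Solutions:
 g(z) = C1 + sqrt(2)*sin(sqrt(2)*z) + cos(4*z)


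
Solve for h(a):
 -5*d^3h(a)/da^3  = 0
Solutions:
 h(a) = C1 + C2*a + C3*a^2


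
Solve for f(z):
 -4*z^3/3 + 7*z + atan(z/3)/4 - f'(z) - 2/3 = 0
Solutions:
 f(z) = C1 - z^4/3 + 7*z^2/2 + z*atan(z/3)/4 - 2*z/3 - 3*log(z^2 + 9)/8


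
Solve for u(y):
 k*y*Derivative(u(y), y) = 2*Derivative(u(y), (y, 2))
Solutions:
 u(y) = Piecewise((-sqrt(pi)*C1*erf(y*sqrt(-k)/2)/sqrt(-k) - C2, (k > 0) | (k < 0)), (-C1*y - C2, True))


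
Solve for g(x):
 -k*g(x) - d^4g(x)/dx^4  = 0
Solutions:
 g(x) = C1*exp(-x*(-k)^(1/4)) + C2*exp(x*(-k)^(1/4)) + C3*exp(-I*x*(-k)^(1/4)) + C4*exp(I*x*(-k)^(1/4))


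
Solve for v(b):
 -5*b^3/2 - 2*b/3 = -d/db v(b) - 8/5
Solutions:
 v(b) = C1 + 5*b^4/8 + b^2/3 - 8*b/5


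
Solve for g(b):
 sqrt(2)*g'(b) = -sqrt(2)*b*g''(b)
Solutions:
 g(b) = C1 + C2*log(b)


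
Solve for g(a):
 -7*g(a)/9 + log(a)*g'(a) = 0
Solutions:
 g(a) = C1*exp(7*li(a)/9)


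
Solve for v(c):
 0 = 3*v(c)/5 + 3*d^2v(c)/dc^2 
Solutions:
 v(c) = C1*sin(sqrt(5)*c/5) + C2*cos(sqrt(5)*c/5)


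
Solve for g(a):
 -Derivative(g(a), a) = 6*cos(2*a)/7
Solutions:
 g(a) = C1 - 3*sin(2*a)/7


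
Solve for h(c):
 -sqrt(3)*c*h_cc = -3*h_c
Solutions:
 h(c) = C1 + C2*c^(1 + sqrt(3))


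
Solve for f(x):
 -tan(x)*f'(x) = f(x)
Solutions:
 f(x) = C1/sin(x)


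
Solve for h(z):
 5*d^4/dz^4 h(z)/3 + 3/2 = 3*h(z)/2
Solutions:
 h(z) = C1*exp(-10^(3/4)*sqrt(3)*z/10) + C2*exp(10^(3/4)*sqrt(3)*z/10) + C3*sin(10^(3/4)*sqrt(3)*z/10) + C4*cos(10^(3/4)*sqrt(3)*z/10) + 1


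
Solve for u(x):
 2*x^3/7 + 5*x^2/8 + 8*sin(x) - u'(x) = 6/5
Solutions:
 u(x) = C1 + x^4/14 + 5*x^3/24 - 6*x/5 - 8*cos(x)


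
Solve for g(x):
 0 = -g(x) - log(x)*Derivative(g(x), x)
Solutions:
 g(x) = C1*exp(-li(x))


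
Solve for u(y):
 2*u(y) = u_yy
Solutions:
 u(y) = C1*exp(-sqrt(2)*y) + C2*exp(sqrt(2)*y)


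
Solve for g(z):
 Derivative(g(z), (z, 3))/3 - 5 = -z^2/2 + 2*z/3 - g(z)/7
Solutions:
 g(z) = C3*exp(-3^(1/3)*7^(2/3)*z/7) - 7*z^2/2 + 14*z/3 + (C1*sin(3^(5/6)*7^(2/3)*z/14) + C2*cos(3^(5/6)*7^(2/3)*z/14))*exp(3^(1/3)*7^(2/3)*z/14) + 35


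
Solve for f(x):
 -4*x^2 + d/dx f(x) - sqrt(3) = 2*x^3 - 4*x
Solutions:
 f(x) = C1 + x^4/2 + 4*x^3/3 - 2*x^2 + sqrt(3)*x


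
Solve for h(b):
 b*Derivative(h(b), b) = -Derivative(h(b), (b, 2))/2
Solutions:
 h(b) = C1 + C2*erf(b)


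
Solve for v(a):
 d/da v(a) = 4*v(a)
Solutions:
 v(a) = C1*exp(4*a)


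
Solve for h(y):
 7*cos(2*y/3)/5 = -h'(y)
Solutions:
 h(y) = C1 - 21*sin(2*y/3)/10


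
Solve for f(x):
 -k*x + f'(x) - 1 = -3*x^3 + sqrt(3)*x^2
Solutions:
 f(x) = C1 + k*x^2/2 - 3*x^4/4 + sqrt(3)*x^3/3 + x


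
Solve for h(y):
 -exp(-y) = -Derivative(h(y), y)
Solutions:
 h(y) = C1 - exp(-y)


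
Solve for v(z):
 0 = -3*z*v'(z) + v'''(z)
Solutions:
 v(z) = C1 + Integral(C2*airyai(3^(1/3)*z) + C3*airybi(3^(1/3)*z), z)


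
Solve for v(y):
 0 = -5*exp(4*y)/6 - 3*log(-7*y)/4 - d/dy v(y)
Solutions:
 v(y) = C1 - 3*y*log(-y)/4 + 3*y*(1 - log(7))/4 - 5*exp(4*y)/24


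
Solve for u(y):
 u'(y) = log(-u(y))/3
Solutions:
 -li(-u(y)) = C1 + y/3
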